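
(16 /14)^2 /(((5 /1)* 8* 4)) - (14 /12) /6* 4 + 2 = 2713 /2205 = 1.23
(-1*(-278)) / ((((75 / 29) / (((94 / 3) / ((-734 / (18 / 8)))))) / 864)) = -81845424 / 9175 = -8920.48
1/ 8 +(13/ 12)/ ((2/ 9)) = 5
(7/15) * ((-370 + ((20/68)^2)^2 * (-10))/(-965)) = 43272628/241793295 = 0.18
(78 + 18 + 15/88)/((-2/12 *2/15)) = -380835/88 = -4327.67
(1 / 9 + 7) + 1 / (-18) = 127 / 18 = 7.06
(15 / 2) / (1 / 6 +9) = 9 / 11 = 0.82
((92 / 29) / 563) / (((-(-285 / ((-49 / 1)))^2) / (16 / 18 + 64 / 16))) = -9719248 / 11935445175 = -0.00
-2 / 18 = -1 / 9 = -0.11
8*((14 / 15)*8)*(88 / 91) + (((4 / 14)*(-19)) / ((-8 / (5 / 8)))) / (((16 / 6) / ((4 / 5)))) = 5057387 / 87360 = 57.89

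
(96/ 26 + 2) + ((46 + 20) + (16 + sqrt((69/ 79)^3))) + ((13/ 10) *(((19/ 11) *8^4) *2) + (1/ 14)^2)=69 *sqrt(5451)/ 6241 + 2590132091/ 140140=18483.28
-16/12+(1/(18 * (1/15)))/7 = -17/14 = -1.21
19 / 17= 1.12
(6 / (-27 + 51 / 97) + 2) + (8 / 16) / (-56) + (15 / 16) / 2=53525 / 23968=2.23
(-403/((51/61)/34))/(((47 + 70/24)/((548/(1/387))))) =-41707714464/599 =-69628905.62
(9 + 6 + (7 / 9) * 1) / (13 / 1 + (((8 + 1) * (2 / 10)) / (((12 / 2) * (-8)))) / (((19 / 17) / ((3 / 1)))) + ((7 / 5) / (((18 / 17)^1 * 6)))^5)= 13764747052800000 / 11254014189155381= 1.22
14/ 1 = 14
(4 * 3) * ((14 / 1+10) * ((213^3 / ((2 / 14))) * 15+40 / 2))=292227179040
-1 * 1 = -1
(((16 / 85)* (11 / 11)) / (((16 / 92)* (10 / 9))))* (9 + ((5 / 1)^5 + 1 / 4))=2595159 / 850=3053.13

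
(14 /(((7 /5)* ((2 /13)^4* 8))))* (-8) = -142805 /8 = -17850.62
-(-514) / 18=257 / 9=28.56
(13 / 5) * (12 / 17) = 156 / 85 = 1.84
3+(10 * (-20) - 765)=-962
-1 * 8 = -8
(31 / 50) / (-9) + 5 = 2219 / 450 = 4.93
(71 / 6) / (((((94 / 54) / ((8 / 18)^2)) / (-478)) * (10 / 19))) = -2579288 / 2115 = -1219.52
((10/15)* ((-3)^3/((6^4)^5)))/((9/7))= -0.00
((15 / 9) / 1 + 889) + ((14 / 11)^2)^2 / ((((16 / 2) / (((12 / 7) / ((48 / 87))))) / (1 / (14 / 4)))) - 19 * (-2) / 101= 3954156715 / 4436223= 891.33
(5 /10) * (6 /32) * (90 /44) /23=135 /16192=0.01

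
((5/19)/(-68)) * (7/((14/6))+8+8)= -5/68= -0.07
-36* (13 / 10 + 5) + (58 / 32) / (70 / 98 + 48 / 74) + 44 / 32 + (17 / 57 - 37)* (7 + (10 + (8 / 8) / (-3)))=-4036068437 / 4829040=-835.79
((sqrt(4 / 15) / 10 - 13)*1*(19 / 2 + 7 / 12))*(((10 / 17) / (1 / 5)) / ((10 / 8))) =-15730 / 51 + 242*sqrt(15) / 765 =-307.21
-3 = -3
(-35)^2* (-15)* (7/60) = -8575/4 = -2143.75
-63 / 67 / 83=-63 / 5561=-0.01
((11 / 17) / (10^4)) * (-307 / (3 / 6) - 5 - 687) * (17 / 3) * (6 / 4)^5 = -581823 / 160000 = -3.64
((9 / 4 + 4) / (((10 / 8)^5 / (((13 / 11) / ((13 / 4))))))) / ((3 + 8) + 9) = 256 / 6875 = 0.04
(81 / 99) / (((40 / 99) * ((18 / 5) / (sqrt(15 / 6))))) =9 * sqrt(10) / 32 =0.89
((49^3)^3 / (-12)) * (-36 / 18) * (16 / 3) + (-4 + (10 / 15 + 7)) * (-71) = 13027308783281249 / 9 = 1447478753697916.56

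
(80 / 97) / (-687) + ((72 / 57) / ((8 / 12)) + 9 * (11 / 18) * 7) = 102287825 / 2532282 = 40.39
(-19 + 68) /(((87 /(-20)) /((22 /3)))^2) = 9486400 /68121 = 139.26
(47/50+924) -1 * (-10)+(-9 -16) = 45497/50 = 909.94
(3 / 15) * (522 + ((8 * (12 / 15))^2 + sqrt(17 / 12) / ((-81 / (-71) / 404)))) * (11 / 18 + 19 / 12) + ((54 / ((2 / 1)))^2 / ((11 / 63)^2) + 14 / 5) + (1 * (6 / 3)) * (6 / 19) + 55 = 566509 * sqrt(51) / 21870 + 125273211677 / 5172750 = 24402.90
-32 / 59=-0.54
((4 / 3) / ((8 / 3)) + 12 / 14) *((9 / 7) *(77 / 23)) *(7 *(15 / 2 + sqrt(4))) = 35739 / 92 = 388.47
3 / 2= 1.50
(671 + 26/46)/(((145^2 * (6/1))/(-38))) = -293474/1450725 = -0.20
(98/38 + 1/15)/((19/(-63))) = -15834/1805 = -8.77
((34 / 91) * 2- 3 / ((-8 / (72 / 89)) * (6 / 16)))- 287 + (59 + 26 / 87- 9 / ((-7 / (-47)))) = -201923399 / 704613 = -286.57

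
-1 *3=-3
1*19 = 19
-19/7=-2.71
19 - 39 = -20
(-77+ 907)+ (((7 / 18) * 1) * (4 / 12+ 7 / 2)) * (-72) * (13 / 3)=3284 / 9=364.89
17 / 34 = 1 / 2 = 0.50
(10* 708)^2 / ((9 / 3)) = 16708800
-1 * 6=-6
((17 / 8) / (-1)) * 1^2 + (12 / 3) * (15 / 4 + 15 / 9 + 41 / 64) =1061 / 48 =22.10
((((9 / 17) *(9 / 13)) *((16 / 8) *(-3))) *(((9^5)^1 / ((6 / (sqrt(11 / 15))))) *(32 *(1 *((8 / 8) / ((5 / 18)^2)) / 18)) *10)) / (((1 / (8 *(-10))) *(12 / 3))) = 7346640384 *sqrt(165) / 1105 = 85402085.43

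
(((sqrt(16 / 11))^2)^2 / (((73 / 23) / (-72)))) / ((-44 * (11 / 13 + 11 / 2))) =918528 / 5343965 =0.17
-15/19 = -0.79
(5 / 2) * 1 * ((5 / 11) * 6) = 75 / 11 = 6.82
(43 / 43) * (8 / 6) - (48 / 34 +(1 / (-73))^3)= -1556017 / 19839867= -0.08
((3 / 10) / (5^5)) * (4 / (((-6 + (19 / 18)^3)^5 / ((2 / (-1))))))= 80959687397729501184 / 275359622153153073998328125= 0.00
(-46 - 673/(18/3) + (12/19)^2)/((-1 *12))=341725/25992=13.15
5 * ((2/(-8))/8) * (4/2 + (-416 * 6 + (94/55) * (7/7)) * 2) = 137131/176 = 779.15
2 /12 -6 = -35 /6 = -5.83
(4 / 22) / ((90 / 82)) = 82 / 495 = 0.17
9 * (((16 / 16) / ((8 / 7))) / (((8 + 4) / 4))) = 21 / 8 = 2.62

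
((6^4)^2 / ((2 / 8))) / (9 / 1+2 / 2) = 3359232 / 5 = 671846.40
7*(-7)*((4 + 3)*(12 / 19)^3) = -592704 / 6859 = -86.41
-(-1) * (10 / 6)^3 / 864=125 / 23328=0.01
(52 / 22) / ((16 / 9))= 117 / 88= 1.33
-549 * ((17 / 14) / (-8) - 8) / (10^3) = 501237 / 112000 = 4.48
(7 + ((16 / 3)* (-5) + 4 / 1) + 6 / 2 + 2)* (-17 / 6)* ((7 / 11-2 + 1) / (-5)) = 1088 / 495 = 2.20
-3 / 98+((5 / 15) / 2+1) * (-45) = -2574 / 49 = -52.53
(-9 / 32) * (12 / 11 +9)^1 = -999 / 352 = -2.84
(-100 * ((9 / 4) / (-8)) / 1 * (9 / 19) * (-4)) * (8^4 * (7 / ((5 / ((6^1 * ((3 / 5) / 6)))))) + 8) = -3491748 / 19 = -183776.21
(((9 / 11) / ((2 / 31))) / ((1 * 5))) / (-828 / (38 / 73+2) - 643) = -279 / 106865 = -0.00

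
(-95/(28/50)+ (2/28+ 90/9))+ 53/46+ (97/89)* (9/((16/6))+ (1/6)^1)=-53152303/343896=-154.56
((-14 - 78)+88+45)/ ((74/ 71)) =2911/ 74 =39.34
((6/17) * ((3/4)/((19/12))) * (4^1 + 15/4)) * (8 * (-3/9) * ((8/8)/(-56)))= 279/4522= 0.06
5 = 5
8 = 8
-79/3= -26.33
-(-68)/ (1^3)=68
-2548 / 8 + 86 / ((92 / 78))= -11297 / 46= -245.59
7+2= 9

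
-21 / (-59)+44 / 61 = 3877 / 3599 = 1.08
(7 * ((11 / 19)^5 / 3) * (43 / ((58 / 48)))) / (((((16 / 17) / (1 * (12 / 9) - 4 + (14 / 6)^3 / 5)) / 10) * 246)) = -14009665439 / 476941237182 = -0.03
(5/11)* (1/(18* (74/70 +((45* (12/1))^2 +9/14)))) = 25/288685683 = 0.00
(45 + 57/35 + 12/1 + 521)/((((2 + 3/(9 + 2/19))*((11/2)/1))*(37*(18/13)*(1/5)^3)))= 87741275/794871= 110.38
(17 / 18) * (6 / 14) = 0.40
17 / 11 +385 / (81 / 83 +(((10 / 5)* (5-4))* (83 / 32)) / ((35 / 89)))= 208036977 / 7243291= 28.72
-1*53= -53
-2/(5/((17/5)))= -34/25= -1.36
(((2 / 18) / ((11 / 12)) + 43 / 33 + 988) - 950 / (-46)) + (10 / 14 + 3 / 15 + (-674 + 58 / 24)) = 12021809 / 35420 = 339.41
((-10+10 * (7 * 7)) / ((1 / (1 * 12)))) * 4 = 23040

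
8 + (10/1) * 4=48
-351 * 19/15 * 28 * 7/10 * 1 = -8714.16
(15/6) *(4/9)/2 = 5/9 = 0.56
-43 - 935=-978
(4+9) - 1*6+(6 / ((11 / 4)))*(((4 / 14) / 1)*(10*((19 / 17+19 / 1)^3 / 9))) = 2136071467 / 378301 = 5646.49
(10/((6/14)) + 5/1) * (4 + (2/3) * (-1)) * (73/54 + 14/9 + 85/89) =7889275/21627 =364.79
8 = 8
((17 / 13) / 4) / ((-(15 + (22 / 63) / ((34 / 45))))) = -2023 / 95680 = -0.02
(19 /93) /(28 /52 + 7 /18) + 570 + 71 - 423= 1467968 /6727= 218.22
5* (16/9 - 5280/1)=-237520/9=-26391.11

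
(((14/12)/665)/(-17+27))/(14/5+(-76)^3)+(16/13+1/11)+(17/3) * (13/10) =3108751135741/357807055320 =8.69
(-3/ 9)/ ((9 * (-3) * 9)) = 1/ 729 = 0.00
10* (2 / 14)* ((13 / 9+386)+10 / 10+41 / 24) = 20065 / 36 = 557.36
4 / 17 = 0.24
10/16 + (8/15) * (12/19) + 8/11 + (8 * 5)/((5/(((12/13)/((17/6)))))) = 7936101/1847560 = 4.30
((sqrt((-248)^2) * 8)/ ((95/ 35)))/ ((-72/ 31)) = -53816/ 171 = -314.71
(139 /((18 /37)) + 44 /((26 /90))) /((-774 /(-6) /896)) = 3042.44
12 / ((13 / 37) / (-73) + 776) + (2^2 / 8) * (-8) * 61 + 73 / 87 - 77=-320.15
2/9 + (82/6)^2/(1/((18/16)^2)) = 136289/576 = 236.61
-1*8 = -8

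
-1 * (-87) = 87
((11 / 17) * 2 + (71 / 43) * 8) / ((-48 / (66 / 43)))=-58311 / 125732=-0.46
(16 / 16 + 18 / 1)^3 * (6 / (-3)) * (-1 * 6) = 82308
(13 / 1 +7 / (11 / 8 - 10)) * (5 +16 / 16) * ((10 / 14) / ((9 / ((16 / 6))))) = 67280 / 4347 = 15.48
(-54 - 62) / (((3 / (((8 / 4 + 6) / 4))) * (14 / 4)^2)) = -928 / 147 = -6.31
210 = 210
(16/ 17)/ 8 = 2/ 17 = 0.12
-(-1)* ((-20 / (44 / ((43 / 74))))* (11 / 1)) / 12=-215 / 888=-0.24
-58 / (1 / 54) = -3132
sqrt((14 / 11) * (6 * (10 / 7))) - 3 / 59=-3 / 59 +2 * sqrt(330) / 11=3.25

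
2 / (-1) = -2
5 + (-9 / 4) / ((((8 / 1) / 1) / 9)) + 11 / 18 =887 / 288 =3.08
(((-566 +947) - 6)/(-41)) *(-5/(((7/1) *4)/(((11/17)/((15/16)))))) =5500/4879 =1.13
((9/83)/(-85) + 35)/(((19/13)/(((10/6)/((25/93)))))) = 99507148/670225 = 148.47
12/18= 2/3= 0.67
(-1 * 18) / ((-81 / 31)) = 62 / 9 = 6.89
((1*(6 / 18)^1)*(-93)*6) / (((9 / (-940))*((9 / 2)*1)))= 4317.04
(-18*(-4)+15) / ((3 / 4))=116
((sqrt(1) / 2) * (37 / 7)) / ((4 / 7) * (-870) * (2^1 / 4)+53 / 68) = -1258 / 117949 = -0.01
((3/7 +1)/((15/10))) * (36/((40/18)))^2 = 8748/35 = 249.94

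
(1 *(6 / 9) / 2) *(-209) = -209 / 3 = -69.67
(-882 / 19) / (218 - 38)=-49 / 190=-0.26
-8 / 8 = -1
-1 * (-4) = 4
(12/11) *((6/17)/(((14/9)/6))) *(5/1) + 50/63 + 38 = 544508/11781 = 46.22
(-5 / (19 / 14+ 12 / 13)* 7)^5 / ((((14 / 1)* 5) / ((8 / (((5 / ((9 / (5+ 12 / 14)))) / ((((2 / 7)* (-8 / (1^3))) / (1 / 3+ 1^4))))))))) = 207125155176436224 / 4037516659075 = 51300.14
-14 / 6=-2.33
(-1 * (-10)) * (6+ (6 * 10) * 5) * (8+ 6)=42840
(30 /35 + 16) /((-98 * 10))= -59 /3430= -0.02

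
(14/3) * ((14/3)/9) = 196/81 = 2.42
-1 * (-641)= 641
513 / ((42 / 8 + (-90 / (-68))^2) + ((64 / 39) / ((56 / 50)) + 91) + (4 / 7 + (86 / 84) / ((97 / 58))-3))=872443026 / 166071205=5.25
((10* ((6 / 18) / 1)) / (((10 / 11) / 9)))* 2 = 66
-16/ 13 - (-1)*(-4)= -68/ 13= -5.23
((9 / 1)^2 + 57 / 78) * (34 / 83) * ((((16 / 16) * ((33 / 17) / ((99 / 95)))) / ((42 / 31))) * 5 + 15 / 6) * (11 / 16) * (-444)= -2170836250 / 22659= -95804.59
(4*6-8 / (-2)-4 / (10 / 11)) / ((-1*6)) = -59 / 15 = -3.93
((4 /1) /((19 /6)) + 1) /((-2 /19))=-43 /2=-21.50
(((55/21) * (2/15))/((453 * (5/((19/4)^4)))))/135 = 1433531/2465769600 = 0.00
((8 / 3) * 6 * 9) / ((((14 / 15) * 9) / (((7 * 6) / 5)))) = 144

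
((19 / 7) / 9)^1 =19 / 63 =0.30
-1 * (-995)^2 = -990025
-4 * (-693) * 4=11088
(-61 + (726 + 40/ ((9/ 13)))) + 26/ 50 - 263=103567/ 225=460.30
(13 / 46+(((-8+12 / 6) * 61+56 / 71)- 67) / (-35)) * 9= 12995163 / 114310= 113.68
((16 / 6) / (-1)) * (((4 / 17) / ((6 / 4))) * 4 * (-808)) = 1351.95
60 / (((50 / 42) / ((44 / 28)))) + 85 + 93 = 1286 / 5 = 257.20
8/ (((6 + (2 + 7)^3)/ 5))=8/ 147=0.05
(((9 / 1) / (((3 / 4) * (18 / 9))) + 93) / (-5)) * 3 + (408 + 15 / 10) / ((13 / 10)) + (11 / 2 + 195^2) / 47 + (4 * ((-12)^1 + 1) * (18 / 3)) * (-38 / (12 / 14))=12768.76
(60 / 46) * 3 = 90 / 23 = 3.91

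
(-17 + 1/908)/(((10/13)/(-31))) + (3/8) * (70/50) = 778134/1135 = 685.58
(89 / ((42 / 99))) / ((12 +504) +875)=2937 / 19474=0.15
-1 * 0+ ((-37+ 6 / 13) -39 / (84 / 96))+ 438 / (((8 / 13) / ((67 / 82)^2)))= 964477277 / 2447536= 394.06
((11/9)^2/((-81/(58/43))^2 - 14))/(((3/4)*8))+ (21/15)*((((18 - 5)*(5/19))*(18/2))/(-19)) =-2.27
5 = 5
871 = 871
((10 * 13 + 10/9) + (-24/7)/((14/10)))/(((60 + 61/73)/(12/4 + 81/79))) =439054120/51573333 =8.51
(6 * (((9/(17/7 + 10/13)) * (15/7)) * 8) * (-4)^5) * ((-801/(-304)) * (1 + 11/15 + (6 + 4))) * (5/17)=-84450263040/31331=-2695421.88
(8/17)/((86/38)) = 152/731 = 0.21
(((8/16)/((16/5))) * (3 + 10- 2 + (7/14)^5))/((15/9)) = 1059/1024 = 1.03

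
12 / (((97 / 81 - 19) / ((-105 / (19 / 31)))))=225990 / 1957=115.48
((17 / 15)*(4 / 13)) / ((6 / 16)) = 544 / 585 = 0.93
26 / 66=13 / 33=0.39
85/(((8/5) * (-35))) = -1.52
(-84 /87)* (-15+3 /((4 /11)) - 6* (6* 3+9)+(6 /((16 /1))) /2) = 651 /4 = 162.75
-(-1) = 1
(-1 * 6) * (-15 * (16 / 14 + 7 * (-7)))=-30150 / 7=-4307.14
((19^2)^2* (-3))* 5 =-1954815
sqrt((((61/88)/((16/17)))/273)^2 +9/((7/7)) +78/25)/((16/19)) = 19*sqrt(44768597899393)/30750720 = 4.13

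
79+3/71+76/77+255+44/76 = 34860632/103873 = 335.61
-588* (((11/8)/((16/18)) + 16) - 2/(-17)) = -2825193/272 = -10386.74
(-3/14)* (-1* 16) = 24/7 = 3.43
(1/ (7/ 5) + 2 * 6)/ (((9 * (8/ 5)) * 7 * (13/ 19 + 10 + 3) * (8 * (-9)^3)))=-1691/ 1069915392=-0.00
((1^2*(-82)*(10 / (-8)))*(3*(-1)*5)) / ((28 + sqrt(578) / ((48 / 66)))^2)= -72068400 / 2381321 + 50265600*sqrt(2) / 2381321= -0.41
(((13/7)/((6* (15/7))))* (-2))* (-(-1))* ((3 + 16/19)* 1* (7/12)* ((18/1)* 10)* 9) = -19929/19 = -1048.89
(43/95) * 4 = 172/95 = 1.81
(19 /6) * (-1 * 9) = -57 /2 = -28.50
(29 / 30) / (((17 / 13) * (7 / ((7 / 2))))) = 377 / 1020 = 0.37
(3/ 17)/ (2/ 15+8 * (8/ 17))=45/ 994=0.05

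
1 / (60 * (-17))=-1 / 1020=-0.00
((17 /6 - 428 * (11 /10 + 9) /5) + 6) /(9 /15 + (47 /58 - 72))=338401 /27915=12.12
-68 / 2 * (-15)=510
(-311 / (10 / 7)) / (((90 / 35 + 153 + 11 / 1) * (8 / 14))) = -106673 / 46640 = -2.29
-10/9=-1.11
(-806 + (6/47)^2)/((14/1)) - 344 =-6209481/15463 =-401.57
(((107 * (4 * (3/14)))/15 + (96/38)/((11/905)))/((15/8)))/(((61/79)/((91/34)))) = 6429537608/16254975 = 395.54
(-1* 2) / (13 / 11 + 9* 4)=-22 / 409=-0.05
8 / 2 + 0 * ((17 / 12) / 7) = 4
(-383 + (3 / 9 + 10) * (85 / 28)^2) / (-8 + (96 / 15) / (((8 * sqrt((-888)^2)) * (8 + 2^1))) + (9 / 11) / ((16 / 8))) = 37.91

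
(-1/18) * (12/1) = -2/3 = -0.67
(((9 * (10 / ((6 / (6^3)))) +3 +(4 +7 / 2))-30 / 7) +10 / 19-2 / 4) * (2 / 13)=863500 / 1729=499.42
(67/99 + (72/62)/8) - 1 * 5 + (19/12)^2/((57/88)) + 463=4260008/9207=462.69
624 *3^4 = 50544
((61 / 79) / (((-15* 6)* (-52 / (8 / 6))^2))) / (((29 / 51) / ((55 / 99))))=-1037 / 188168994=-0.00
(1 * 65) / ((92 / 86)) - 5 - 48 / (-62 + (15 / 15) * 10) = 33897 / 598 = 56.68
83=83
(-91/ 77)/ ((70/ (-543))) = 7059/ 770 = 9.17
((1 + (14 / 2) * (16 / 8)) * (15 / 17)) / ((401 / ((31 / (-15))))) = -465 / 6817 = -0.07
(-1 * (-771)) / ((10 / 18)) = 6939 / 5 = 1387.80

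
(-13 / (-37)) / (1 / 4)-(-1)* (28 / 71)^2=291140 / 186517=1.56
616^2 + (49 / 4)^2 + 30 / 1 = 379636.06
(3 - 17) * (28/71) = -392/71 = -5.52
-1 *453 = -453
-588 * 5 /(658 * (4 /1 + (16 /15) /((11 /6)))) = -275 /282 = -0.98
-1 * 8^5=-32768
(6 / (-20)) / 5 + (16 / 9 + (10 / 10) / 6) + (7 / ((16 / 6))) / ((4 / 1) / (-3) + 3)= 6227 / 1800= 3.46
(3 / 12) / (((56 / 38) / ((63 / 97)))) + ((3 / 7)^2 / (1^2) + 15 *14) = 15992427 / 76048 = 210.29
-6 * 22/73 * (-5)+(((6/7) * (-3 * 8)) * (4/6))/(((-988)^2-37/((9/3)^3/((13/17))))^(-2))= -468948396723525804860/35885997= -13067726576567.62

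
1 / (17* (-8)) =-1 / 136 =-0.01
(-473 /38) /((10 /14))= -3311 /190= -17.43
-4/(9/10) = -40/9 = -4.44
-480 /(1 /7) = -3360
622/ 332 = 311/ 166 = 1.87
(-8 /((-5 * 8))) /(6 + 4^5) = 1 /5150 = 0.00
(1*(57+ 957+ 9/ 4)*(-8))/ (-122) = 4065/ 61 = 66.64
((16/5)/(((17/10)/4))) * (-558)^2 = 39854592/17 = 2344387.76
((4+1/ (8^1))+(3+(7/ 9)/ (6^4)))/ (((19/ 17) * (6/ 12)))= 1412921/ 110808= 12.75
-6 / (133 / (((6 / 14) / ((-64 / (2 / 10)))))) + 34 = 5064649 / 148960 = 34.00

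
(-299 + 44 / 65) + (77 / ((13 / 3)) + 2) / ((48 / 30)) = -148703 / 520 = -285.97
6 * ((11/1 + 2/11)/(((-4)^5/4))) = -369/1408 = -0.26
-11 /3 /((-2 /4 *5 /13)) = 286 /15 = 19.07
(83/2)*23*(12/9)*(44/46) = 3652/3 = 1217.33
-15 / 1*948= -14220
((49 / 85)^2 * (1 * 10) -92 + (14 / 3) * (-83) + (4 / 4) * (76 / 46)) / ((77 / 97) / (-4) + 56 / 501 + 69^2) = -3064582674152 / 30757809965465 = -0.10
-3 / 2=-1.50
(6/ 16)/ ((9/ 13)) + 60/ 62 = 1123/ 744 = 1.51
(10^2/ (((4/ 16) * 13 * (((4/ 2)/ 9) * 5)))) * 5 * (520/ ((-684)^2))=500/ 3249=0.15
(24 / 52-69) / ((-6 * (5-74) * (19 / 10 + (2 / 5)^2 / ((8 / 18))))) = -2475 / 33787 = -0.07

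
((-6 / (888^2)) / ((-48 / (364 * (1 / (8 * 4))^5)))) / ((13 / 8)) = 7 / 6614786506752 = 0.00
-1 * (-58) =58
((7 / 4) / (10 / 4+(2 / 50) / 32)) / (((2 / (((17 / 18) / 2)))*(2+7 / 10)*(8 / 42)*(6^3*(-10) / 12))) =-20825 / 11669832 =-0.00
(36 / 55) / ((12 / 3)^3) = 9 / 880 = 0.01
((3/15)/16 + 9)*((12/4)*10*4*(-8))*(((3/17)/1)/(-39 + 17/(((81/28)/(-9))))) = 233604/14059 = 16.62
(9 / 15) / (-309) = -1 / 515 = -0.00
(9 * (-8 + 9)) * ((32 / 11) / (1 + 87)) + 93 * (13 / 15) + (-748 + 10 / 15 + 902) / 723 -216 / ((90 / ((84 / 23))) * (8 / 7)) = 2216595983 / 30181635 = 73.44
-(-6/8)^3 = 0.42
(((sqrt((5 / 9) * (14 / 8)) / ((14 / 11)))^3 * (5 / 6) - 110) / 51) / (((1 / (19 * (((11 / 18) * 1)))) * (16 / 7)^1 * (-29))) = 80465 / 212976 - 6954475 * sqrt(35) / 30913892352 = 0.38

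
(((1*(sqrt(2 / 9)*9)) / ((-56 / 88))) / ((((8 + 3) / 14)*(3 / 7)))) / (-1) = 14*sqrt(2) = 19.80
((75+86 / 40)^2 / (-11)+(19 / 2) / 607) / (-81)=481711181 / 72111600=6.68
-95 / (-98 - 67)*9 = 57 / 11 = 5.18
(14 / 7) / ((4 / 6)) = 3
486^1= 486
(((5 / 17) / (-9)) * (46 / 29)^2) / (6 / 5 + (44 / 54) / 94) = -0.07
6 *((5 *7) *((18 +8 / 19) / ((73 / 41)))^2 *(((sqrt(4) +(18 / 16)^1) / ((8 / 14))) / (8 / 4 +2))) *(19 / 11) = 945956484375 / 17820176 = 53083.45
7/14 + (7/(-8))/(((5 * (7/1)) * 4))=79/160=0.49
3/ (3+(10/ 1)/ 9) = 27/ 37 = 0.73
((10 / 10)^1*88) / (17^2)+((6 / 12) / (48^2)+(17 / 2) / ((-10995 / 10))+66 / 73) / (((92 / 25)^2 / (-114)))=-728086635184591 / 100522099863552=-7.24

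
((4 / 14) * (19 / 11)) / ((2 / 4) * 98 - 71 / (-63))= 171 / 17369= 0.01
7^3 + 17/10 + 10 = 3547/10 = 354.70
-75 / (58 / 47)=-3525 / 58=-60.78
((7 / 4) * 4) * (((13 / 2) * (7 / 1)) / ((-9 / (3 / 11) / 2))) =-637 / 33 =-19.30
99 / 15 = 33 / 5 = 6.60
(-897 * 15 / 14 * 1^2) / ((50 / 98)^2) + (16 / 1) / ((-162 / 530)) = -75824053 / 20250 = -3744.40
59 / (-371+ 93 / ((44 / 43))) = -2596 / 12325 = -0.21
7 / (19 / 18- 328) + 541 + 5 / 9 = 28682356 / 52965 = 541.53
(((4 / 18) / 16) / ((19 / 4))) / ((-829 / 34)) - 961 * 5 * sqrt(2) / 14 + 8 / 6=188995 / 141759 - 4805 * sqrt(2) / 14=-484.05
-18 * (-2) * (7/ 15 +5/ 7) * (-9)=-13392/ 35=-382.63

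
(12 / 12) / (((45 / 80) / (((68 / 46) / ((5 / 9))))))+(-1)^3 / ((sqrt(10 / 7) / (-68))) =544 / 115+34 *sqrt(70) / 5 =61.62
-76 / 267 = -0.28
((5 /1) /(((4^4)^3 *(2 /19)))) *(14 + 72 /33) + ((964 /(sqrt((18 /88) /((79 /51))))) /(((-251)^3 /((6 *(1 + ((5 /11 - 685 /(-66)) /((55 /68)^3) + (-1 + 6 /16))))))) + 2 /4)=92283143 /184549376 - 8025270598 *sqrt(44319) /80506446834825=0.48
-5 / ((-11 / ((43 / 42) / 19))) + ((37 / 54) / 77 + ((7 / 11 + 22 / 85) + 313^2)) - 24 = 328861780607 / 3357585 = 97945.93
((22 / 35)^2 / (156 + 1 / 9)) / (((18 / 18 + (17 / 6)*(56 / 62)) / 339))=0.24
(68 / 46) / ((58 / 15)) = 0.38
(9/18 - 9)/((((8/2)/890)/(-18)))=68085/2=34042.50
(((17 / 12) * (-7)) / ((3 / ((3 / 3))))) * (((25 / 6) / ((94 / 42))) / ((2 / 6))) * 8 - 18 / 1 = -23363 / 141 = -165.70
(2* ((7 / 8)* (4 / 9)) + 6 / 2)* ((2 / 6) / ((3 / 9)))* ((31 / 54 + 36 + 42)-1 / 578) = 1226200 / 4131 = 296.83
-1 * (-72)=72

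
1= 1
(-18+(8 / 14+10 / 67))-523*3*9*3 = -19876351 / 469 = -42380.28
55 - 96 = -41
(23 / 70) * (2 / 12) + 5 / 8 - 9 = -8.32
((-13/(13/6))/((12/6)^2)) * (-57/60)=57/40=1.42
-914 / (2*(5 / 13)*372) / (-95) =5941 / 176700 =0.03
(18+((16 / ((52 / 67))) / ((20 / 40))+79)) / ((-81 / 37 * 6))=-22163 / 2106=-10.52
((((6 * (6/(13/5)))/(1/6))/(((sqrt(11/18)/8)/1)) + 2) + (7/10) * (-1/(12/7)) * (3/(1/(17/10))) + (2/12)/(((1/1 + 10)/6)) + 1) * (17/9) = 8381/4400 + 48960 * sqrt(22)/143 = 1607.80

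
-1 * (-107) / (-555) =-107 / 555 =-0.19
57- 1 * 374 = -317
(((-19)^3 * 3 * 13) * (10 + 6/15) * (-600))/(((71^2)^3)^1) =1669206240/128100283921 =0.01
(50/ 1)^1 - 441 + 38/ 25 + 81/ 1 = -7712/ 25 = -308.48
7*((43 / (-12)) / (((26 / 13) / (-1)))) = 301 / 24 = 12.54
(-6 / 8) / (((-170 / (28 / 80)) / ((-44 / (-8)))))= 231 / 27200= 0.01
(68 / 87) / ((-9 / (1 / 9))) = -68 / 7047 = -0.01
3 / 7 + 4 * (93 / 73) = 2823 / 511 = 5.52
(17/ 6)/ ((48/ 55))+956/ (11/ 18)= 4966189/ 3168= 1567.61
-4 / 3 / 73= -4 / 219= -0.02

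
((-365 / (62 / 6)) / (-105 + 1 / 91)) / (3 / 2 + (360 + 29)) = 99645 / 115655947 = 0.00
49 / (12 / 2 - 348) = -49 / 342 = -0.14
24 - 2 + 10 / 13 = 296 / 13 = 22.77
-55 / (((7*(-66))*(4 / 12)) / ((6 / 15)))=1 / 7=0.14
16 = 16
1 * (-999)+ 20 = -979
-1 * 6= -6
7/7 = 1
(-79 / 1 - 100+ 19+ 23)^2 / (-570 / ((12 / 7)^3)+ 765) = 5405472 / 187735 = 28.79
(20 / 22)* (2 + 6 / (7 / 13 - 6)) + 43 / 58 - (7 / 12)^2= 3980815 / 3261456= 1.22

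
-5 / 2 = -2.50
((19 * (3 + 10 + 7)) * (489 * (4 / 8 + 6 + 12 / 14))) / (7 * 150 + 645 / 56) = 5103856 / 3963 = 1287.88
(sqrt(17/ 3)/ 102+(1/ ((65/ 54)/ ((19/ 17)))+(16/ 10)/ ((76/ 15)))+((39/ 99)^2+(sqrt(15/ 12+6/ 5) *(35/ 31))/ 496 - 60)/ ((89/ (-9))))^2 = (-10082827755 *sqrt(5)+204496417840 *sqrt(51)+456554970852768)^2/ 3915743743775817164189721600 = 53.57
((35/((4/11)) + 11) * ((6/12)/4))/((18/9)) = 429/64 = 6.70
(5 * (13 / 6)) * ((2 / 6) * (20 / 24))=325 / 108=3.01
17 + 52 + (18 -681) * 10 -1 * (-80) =-6481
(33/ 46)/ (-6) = -11/ 92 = -0.12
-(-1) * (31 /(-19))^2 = 961 /361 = 2.66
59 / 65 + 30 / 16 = 1447 / 520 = 2.78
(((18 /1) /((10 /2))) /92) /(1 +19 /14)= 21 /1265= 0.02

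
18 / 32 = 9 / 16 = 0.56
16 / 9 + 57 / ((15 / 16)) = 2816 / 45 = 62.58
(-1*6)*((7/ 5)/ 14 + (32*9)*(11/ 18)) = -1056.60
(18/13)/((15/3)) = 18/65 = 0.28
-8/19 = -0.42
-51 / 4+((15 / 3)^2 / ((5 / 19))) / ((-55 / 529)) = -40765 / 44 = -926.48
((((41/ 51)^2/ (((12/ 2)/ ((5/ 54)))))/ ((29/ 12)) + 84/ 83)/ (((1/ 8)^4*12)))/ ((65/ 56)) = 9850012540928/ 32962095855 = 298.83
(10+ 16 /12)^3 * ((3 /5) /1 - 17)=-3222928 /135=-23873.54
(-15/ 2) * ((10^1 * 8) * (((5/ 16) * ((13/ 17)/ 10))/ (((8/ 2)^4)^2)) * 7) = -6825/ 4456448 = -0.00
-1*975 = -975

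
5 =5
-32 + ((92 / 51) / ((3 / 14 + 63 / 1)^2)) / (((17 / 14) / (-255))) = -85467328 / 2662965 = -32.09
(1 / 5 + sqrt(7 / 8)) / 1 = 1 / 5 + sqrt(14) / 4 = 1.14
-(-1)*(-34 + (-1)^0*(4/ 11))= -370/ 11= -33.64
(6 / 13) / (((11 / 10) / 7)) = 420 / 143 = 2.94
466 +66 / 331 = 154312 / 331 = 466.20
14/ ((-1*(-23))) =14/ 23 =0.61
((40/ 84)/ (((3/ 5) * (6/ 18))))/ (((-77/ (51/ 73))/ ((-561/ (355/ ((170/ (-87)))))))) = -491300/ 7365043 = -0.07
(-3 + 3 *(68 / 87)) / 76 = -0.01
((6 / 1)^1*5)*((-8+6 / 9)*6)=-1320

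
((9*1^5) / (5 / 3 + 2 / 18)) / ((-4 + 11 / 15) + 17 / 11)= -13365 / 4544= -2.94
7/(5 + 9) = 1/2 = 0.50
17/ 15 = 1.13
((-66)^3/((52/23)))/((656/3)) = -2479653/4264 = -581.53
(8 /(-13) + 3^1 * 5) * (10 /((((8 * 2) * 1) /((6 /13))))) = 2805 /676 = 4.15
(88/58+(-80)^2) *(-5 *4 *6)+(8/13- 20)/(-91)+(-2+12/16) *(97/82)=-1234876219513/1607528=-768183.33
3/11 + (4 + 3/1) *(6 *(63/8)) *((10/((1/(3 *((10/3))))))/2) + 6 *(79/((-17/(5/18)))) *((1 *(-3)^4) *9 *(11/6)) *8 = -24786033/374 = -66272.82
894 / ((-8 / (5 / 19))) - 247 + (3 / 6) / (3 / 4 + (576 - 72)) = -276.41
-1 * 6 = -6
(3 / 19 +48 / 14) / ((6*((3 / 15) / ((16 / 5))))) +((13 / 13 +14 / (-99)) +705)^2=649479982072 / 1303533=498245.91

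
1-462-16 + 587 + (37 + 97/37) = 5536/37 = 149.62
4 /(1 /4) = 16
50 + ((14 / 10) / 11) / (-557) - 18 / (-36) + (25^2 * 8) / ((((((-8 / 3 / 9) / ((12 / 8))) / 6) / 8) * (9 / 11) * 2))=-45489880879 / 61270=-742449.50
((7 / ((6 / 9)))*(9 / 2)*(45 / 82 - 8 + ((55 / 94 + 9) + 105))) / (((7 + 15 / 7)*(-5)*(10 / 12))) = -819388143 / 6166400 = -132.88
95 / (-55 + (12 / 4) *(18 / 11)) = -55 / 29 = -1.90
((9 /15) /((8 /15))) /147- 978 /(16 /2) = -47919 /392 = -122.24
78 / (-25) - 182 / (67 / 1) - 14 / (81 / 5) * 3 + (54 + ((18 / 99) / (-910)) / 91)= 187733805223 / 4119590475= 45.57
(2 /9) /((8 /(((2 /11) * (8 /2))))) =2 /99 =0.02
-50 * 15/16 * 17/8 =-6375/64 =-99.61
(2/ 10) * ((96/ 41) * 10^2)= 1920/ 41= 46.83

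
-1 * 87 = -87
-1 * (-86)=86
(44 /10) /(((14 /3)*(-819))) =-11 /9555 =-0.00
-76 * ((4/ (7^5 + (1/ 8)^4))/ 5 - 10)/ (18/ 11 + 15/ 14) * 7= 94000289229616/ 47844823735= 1964.69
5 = 5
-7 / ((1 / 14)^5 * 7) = -537824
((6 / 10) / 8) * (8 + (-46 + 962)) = 693 / 10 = 69.30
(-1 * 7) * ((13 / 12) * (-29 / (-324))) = -2639 / 3888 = -0.68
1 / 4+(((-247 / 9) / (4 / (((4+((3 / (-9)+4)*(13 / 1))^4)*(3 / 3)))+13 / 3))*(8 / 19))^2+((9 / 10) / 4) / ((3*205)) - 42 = -75542541536755451165502107 / 2180882132703709063864200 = -34.64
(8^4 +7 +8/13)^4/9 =8099160521552003281/257049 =31508235867682.83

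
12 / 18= 2 / 3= 0.67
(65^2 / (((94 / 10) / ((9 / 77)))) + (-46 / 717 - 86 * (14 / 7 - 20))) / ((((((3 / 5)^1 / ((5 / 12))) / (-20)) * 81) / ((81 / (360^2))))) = -20764695775 / 121064061888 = -0.17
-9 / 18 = -1 / 2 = -0.50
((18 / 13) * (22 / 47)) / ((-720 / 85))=-187 / 2444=-0.08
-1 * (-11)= 11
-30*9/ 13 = -20.77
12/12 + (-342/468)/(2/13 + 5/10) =-2/17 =-0.12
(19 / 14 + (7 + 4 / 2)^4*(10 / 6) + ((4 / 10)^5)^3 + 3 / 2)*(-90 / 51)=-14019470216220006 / 726318359375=-19302.10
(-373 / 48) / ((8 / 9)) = -1119 / 128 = -8.74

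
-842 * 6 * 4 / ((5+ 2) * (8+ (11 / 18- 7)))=-363744 / 203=-1791.84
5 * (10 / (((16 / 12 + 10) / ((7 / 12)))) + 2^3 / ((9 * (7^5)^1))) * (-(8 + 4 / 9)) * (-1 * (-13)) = -6539015015 / 23143239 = -282.55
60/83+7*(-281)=-163201/83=-1966.28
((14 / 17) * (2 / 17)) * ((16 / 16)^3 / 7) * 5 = 20 / 289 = 0.07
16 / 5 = 3.20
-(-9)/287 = 9/287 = 0.03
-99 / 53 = -1.87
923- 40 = 883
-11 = -11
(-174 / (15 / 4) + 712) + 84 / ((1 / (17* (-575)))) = -4102172 / 5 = -820434.40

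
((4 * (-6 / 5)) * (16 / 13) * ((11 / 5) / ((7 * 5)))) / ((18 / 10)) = -1408 / 6825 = -0.21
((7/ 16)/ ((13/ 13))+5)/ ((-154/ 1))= -87/ 2464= -0.04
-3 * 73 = -219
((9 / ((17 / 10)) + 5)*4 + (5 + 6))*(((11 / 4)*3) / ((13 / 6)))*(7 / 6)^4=23426557 / 63648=368.06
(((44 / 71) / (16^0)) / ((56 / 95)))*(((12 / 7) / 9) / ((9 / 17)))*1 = 35530 / 93933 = 0.38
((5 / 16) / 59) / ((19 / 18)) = 45 / 8968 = 0.01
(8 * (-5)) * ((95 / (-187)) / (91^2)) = 0.00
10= 10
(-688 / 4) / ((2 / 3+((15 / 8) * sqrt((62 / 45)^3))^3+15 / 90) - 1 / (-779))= 2962958953364352000 / 16030269216703766311 - 5621699831448277440 * sqrt(310) / 16030269216703766311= -5.99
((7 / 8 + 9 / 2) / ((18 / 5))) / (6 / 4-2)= -215 / 72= -2.99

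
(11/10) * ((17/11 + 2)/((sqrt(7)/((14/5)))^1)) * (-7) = -28.89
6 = 6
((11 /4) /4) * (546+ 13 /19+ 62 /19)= 114939 /304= 378.09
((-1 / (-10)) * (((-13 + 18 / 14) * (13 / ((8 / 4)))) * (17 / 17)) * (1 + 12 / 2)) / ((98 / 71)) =-37843 / 980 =-38.62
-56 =-56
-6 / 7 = -0.86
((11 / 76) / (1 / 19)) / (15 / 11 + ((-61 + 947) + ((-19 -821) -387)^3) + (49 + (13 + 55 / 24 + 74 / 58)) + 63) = -21054 / 14142799161479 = -0.00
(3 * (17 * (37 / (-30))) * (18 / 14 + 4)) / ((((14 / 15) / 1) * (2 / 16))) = -139638 / 49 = -2849.76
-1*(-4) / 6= 2 / 3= 0.67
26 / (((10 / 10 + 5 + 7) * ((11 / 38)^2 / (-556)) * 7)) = -1605728 / 847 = -1895.78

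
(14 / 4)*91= 637 / 2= 318.50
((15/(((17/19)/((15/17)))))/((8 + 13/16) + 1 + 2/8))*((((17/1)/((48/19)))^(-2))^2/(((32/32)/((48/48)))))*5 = 95551488000/26655093309131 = 0.00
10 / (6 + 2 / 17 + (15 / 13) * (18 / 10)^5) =1381250 / 3856499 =0.36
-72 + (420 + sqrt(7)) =sqrt(7) + 348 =350.65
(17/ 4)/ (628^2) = 17/ 1577536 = 0.00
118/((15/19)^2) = 42598/225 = 189.32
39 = 39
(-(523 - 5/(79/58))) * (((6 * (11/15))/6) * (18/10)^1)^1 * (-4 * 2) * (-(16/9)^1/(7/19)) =-156793472/5925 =-26463.03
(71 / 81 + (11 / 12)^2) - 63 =-61.28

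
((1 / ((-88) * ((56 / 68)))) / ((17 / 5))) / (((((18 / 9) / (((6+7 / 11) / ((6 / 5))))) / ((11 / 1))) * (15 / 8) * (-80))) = 73 / 88704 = 0.00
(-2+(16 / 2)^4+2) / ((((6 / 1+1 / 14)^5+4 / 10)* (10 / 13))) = 0.65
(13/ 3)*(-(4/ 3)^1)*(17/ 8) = -221/ 18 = -12.28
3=3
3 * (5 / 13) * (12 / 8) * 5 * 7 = 60.58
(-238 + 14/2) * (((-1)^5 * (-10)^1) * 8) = -18480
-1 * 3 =-3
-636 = -636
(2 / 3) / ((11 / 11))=2 / 3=0.67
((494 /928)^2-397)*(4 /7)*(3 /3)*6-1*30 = -261886029 /188384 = -1390.17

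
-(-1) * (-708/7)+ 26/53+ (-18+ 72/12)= -41794/371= -112.65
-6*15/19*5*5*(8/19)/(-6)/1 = 3000/361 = 8.31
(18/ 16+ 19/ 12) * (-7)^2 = 3185/ 24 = 132.71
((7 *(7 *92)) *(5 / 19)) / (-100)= -1127 / 95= -11.86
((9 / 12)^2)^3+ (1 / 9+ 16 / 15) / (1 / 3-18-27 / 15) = 105379 / 897024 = 0.12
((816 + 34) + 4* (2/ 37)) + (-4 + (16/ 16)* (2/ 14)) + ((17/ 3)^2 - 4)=2038390/ 2331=874.47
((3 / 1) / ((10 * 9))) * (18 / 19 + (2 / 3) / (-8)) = 197 / 6840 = 0.03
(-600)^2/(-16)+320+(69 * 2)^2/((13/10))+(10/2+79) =-96808/13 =-7446.77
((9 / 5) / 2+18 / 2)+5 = 149 / 10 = 14.90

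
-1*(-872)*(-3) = -2616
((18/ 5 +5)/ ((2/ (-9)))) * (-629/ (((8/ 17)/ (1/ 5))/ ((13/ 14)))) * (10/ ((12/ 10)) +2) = 555896991/ 5600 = 99267.32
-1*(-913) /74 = 913 /74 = 12.34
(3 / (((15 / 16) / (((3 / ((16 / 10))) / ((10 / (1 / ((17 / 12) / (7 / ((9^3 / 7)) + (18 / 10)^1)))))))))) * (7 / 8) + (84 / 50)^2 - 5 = -1278572 / 860625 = -1.49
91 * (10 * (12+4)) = 14560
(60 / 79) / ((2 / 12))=360 / 79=4.56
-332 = -332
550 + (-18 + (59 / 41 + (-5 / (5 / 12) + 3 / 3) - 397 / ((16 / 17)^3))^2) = 6669408164219161 / 28202500096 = 236482.87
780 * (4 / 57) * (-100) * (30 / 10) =-312000 / 19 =-16421.05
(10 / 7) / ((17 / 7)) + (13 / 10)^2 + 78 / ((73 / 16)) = 2404329 / 124100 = 19.37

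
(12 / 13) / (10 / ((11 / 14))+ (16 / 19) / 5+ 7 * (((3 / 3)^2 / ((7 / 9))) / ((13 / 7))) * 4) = 1045 / 36544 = 0.03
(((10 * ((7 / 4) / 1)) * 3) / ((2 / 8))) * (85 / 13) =17850 / 13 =1373.08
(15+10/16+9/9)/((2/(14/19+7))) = 1029/16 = 64.31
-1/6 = -0.17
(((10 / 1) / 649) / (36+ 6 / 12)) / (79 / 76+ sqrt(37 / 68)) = 2041360 / 2495299213- 57760 * sqrt(629) / 2495299213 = 0.00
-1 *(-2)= 2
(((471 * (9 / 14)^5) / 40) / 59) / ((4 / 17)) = 0.09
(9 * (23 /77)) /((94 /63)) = 1863 /1034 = 1.80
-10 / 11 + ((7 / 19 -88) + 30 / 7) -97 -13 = -284195 / 1463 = -194.25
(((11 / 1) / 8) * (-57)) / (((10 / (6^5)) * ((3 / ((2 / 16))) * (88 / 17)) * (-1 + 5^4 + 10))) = -78489 / 101440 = -0.77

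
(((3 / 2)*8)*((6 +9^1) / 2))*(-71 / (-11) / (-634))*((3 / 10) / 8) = -1917 / 55792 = -0.03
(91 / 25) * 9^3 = 66339 / 25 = 2653.56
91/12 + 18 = 25.58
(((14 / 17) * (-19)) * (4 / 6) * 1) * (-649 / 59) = 5852 / 51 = 114.75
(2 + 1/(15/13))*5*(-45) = -645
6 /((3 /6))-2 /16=95 /8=11.88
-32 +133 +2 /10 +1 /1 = 511 /5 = 102.20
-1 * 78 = -78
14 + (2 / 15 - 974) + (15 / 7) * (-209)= -147811 / 105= -1407.72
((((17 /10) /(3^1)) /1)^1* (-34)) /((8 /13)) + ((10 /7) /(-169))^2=-5257868173 /167938680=-31.31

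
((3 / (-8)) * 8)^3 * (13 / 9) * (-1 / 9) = 13 / 3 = 4.33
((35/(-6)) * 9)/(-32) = 105/64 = 1.64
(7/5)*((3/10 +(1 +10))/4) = 791/200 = 3.96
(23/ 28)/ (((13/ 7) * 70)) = 23/ 3640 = 0.01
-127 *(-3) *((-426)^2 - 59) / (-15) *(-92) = 2119676228 / 5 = 423935245.60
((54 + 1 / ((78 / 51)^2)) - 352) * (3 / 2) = -603477 / 1352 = -446.36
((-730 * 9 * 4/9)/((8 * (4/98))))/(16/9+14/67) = -10784655/2396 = -4501.11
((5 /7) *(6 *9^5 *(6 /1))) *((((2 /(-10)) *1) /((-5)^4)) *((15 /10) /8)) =-1594323 /17500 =-91.10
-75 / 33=-25 / 11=-2.27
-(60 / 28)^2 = -225 / 49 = -4.59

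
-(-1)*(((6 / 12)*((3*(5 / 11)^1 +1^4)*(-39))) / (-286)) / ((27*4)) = 13 / 8712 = 0.00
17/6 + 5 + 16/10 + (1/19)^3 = 1941127/205770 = 9.43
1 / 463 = 0.00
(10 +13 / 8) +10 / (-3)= 199 / 24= 8.29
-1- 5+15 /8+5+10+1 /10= 439 /40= 10.98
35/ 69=0.51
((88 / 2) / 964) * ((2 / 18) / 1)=11 / 2169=0.01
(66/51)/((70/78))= 858/595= 1.44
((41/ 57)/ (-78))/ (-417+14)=41/ 1791738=0.00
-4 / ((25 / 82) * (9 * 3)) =-328 / 675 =-0.49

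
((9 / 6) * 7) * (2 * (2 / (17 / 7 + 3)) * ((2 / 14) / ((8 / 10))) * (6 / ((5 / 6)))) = 189 / 19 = 9.95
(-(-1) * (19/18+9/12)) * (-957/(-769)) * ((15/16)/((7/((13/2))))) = 1347775/689024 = 1.96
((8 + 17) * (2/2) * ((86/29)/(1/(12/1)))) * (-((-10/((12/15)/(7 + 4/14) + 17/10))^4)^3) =-7988437084891032522505800000000000000000000000000/11087111374406350796896692093521185709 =-720515634336.61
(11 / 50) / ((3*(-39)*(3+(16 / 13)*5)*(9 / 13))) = -143 / 481950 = -0.00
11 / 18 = 0.61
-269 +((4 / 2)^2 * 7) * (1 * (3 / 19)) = -5027 / 19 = -264.58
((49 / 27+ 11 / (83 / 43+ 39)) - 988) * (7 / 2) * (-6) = 29814113 / 1440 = 20704.25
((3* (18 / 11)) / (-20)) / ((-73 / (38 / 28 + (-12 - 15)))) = -9693 / 112420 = -0.09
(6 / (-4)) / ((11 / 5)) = -15 / 22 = -0.68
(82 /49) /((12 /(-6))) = -0.84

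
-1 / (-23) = 1 / 23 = 0.04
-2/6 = -1/3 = -0.33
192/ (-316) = -48/ 79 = -0.61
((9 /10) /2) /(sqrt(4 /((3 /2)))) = 0.28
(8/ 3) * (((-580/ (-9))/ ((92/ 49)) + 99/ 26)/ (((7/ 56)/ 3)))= 6567136/ 2691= 2440.41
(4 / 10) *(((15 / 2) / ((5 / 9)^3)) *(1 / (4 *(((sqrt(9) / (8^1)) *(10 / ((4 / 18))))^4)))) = 1024 / 18984375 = 0.00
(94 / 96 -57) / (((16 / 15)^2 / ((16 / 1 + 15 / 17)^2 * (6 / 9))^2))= -456098241523225 / 256576512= -1777630.53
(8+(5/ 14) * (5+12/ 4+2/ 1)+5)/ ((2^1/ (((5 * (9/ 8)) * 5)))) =6525/ 28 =233.04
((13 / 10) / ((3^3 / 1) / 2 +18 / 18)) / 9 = 13 / 1305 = 0.01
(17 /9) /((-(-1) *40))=17 /360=0.05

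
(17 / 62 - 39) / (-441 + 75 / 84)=33614 / 382013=0.09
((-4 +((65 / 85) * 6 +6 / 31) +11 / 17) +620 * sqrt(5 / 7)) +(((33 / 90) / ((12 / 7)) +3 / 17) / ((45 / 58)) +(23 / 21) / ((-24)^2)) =924574307 / 478094400 +620 * sqrt(35) / 7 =525.93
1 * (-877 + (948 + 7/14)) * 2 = 143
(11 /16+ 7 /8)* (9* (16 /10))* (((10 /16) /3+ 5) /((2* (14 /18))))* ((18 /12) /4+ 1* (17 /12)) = 134.97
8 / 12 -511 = -1531 / 3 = -510.33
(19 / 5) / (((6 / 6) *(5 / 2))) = 38 / 25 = 1.52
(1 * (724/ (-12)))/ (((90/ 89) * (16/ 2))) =-16109/ 2160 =-7.46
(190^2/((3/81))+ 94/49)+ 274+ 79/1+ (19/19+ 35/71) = 3392221255/3479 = 975056.41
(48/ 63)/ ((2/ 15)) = 40/ 7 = 5.71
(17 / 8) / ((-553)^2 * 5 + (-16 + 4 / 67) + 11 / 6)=3417 / 2458681676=0.00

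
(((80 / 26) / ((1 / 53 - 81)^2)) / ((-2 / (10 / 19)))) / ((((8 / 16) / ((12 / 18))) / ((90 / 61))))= -4213500 / 17347074043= -0.00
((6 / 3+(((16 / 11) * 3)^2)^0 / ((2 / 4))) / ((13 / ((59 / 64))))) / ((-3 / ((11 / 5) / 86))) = -649 / 268320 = -0.00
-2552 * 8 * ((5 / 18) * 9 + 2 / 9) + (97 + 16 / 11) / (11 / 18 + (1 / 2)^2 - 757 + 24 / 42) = -1047621087380 / 18849897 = -55577.02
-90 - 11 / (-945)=-89.99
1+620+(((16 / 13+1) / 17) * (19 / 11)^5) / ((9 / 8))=199499657587 / 320330439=622.79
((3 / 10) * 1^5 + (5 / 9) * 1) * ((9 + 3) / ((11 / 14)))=196 / 15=13.07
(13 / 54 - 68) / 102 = -3659 / 5508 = -0.66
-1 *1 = -1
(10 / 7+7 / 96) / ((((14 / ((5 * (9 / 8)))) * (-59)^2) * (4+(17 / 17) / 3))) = 45405 / 1135307264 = 0.00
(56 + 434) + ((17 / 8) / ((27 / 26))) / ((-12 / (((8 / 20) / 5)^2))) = 99224779 / 202500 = 490.00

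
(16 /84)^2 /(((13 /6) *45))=32 /85995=0.00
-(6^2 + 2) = -38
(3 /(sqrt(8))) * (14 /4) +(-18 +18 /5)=-72 /5 +21 * sqrt(2) /8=-10.69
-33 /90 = -11 /30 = -0.37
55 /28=1.96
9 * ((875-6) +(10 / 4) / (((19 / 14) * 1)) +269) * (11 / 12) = 714681 / 76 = 9403.70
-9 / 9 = -1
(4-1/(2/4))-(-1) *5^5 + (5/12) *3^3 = 12553/4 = 3138.25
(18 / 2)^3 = 729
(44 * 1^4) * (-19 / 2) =-418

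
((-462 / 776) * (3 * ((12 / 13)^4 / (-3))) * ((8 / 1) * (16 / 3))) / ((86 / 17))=434294784 / 119127931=3.65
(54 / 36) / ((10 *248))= 3 / 4960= 0.00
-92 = -92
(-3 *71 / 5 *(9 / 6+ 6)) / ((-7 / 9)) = 5751 / 14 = 410.79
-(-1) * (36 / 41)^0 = 1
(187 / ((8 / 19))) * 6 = 10659 / 4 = 2664.75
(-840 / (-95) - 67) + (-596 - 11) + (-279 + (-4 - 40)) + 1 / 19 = -18774 / 19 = -988.11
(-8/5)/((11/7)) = -56/55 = -1.02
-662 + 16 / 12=-1982 / 3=-660.67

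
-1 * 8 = -8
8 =8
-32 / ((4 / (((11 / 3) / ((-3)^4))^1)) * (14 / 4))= -176 / 1701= -0.10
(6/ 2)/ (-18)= -1/ 6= -0.17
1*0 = 0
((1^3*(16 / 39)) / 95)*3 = 16 / 1235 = 0.01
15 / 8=1.88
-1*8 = -8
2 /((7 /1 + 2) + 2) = 2 /11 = 0.18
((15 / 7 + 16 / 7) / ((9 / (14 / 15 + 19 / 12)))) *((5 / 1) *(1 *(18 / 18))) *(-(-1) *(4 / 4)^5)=4681 / 756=6.19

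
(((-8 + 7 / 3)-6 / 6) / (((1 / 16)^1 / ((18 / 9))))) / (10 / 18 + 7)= -480 / 17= -28.24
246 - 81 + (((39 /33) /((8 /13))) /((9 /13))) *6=23977 /132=181.64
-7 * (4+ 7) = -77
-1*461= -461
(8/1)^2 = 64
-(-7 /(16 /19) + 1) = 117 /16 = 7.31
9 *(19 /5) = 171 /5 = 34.20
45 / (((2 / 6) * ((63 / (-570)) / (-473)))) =4044150 / 7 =577735.71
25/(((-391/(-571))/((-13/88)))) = -185575/34408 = -5.39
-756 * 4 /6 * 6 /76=-756 /19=-39.79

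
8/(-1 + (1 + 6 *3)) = 4/9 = 0.44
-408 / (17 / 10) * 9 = -2160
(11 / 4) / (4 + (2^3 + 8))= 11 / 80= 0.14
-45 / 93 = -15 / 31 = -0.48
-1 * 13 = -13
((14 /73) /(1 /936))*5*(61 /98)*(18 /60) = 85644 /511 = 167.60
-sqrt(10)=-3.16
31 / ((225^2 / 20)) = 0.01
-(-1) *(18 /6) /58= 3 /58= 0.05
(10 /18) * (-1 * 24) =-40 /3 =-13.33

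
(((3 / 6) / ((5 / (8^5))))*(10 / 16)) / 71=2048 / 71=28.85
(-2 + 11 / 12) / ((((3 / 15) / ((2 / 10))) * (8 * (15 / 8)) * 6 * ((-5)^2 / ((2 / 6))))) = -13 / 81000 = -0.00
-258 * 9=-2322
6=6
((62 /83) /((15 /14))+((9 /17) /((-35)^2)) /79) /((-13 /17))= -285604621 /313260675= -0.91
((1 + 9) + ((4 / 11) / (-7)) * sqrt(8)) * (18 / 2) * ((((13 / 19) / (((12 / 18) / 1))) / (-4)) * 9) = -15795 / 76 + 3159 * sqrt(2) / 1463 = -204.78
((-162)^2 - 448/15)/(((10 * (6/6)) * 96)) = 98303/3600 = 27.31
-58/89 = -0.65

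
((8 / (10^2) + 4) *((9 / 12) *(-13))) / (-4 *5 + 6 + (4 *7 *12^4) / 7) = -1989 / 4146500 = -0.00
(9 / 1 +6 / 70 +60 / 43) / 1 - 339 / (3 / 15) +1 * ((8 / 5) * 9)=-2513529 / 1505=-1670.12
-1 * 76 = -76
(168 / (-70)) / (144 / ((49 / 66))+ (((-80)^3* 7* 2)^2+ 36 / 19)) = -2793 / 59793735680227925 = -0.00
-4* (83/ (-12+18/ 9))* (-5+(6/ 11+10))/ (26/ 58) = 410.70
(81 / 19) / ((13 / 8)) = 648 / 247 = 2.62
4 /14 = 2 /7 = 0.29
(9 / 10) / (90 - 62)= 9 / 280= 0.03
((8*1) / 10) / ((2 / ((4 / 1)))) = 8 / 5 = 1.60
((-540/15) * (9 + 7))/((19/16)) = -9216/19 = -485.05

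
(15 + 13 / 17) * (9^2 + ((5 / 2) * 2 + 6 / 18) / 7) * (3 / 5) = 27068 / 35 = 773.37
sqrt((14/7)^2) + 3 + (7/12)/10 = 607/120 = 5.06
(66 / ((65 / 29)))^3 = 7011739944 / 274625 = 25532.05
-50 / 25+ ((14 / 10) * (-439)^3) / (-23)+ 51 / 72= 14213555627 / 2760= 5149839.00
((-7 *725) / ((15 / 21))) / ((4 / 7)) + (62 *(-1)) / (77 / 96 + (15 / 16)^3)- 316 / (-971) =-967869931705 / 77606204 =-12471.55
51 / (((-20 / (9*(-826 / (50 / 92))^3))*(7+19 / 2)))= 4196382547531104 / 859375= 4883063328.04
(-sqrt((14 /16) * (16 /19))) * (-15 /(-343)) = -15 * sqrt(266) /6517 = -0.04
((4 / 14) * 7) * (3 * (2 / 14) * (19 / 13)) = 114 / 91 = 1.25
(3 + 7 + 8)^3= 5832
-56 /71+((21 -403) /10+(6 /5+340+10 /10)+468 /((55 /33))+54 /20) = 83313 /142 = 586.71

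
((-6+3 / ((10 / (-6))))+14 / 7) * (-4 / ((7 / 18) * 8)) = 261 / 35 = 7.46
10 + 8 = 18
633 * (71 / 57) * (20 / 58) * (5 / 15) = 149810 / 1653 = 90.63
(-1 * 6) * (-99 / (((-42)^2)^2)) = 11 / 57624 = 0.00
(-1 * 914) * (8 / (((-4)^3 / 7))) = 3199 / 4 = 799.75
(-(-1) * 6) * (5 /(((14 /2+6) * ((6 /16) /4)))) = 320 /13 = 24.62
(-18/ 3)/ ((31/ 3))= -18/ 31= -0.58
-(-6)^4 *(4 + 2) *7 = -54432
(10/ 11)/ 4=5/ 22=0.23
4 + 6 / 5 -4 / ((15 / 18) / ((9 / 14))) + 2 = 144 / 35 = 4.11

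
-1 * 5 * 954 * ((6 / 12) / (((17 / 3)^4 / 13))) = -2511405 / 83521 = -30.07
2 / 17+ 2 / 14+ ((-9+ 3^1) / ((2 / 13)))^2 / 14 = 25919 / 238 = 108.90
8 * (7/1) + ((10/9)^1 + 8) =586/9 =65.11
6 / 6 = 1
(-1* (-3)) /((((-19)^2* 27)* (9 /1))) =1 /29241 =0.00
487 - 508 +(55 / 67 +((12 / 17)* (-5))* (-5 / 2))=-12934 / 1139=-11.36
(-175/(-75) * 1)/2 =7/6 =1.17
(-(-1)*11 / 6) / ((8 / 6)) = 11 / 8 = 1.38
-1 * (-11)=11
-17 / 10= -1.70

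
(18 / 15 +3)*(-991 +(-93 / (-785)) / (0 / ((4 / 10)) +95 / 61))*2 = -3103722384 / 372875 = -8323.76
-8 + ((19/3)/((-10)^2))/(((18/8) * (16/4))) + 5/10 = -20231/2700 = -7.49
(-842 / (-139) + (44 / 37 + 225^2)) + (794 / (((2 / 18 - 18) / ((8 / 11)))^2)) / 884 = 180498306774113777 / 3564888249923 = 50632.25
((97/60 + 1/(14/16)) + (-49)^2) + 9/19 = 19185781/7980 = 2404.23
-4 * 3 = -12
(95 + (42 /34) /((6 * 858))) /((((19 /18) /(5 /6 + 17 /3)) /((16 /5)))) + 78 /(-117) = 99732962 /53295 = 1871.34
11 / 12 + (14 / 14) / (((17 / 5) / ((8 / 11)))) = 2537 / 2244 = 1.13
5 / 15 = 1 / 3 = 0.33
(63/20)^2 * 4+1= 40.69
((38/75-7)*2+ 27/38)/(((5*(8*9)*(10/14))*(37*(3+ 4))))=-34987/189810000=-0.00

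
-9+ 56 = 47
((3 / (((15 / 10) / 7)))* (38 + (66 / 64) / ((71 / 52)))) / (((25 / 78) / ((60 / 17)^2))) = 432687528 / 20519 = 21087.16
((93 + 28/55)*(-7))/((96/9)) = -108003/1760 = -61.37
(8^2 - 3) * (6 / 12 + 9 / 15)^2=7381 / 100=73.81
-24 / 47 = -0.51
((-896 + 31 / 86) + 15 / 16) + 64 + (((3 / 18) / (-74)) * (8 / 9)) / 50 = -14273787613 / 17182800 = -830.70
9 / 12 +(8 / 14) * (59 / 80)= 41 / 35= 1.17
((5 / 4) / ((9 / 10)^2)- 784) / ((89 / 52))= -3295708 / 7209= -457.17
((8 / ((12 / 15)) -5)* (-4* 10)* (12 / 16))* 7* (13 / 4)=-6825 / 2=-3412.50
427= 427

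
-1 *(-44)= 44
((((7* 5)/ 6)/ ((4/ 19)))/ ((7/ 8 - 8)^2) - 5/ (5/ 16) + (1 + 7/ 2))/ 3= -11239/ 3078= -3.65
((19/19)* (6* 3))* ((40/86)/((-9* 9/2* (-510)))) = 8/19737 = 0.00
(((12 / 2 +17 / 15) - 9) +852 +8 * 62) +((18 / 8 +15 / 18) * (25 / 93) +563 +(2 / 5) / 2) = 2131741 / 1116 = 1910.16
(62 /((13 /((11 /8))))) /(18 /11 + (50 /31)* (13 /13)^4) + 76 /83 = 14030139 /4782128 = 2.93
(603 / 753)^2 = 40401 / 63001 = 0.64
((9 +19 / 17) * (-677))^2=13559205136 / 289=46917664.83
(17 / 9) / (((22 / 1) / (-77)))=-119 / 18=-6.61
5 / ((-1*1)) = -5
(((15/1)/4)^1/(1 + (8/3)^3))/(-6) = -135/4312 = -0.03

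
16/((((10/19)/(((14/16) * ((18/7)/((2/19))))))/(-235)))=-152703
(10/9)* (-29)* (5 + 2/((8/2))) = -1595/9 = -177.22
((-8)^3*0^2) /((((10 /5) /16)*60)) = 0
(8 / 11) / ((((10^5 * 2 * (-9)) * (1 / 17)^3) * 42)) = -4913 / 103950000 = -0.00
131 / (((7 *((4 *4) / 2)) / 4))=131 / 14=9.36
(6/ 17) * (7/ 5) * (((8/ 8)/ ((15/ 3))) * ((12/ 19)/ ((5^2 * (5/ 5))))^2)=6048/ 95890625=0.00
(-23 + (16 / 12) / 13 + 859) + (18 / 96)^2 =8347999 / 9984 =836.14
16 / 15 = 1.07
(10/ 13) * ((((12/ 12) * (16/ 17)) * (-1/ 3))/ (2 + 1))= -160/ 1989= -0.08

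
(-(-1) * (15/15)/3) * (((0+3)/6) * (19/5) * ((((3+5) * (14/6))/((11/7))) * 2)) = 7448/495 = 15.05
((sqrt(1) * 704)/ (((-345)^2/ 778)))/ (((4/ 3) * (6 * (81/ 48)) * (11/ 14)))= 1394176/ 3213675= 0.43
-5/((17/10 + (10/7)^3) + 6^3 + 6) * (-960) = 5488000/259097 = 21.18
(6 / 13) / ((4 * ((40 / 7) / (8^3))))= 672 / 65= 10.34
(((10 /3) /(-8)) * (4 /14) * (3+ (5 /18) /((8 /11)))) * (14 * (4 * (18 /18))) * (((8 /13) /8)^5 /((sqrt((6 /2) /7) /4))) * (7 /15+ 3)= -1948 * sqrt(21) /6940323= -0.00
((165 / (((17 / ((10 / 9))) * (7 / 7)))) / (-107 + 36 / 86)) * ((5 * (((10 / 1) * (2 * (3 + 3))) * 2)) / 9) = -13.49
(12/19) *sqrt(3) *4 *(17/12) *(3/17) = 12 *sqrt(3)/19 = 1.09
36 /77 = 0.47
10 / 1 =10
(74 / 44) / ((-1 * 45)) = -37 / 990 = -0.04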